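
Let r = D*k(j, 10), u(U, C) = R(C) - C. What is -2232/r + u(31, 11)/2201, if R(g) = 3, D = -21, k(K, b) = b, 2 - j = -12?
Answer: 818492/77035 ≈ 10.625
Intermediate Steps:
j = 14 (j = 2 - 1*(-12) = 2 + 12 = 14)
u(U, C) = 3 - C
r = -210 (r = -21*10 = -210)
-2232/r + u(31, 11)/2201 = -2232/(-210) + (3 - 1*11)/2201 = -2232*(-1/210) + (3 - 11)*(1/2201) = 372/35 - 8*1/2201 = 372/35 - 8/2201 = 818492/77035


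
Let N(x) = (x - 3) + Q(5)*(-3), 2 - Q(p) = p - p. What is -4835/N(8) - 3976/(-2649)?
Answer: 12811891/2649 ≈ 4836.5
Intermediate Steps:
Q(p) = 2 (Q(p) = 2 - (p - p) = 2 - 1*0 = 2 + 0 = 2)
N(x) = -9 + x (N(x) = (x - 3) + 2*(-3) = (-3 + x) - 6 = -9 + x)
-4835/N(8) - 3976/(-2649) = -4835/(-9 + 8) - 3976/(-2649) = -4835/(-1) - 3976*(-1/2649) = -4835*(-1) + 3976/2649 = 4835 + 3976/2649 = 12811891/2649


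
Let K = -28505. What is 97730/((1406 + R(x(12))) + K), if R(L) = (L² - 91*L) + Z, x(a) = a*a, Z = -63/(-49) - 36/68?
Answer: -11629870/2316483 ≈ -5.0205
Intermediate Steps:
Z = 90/119 (Z = -63*(-1/49) - 36*1/68 = 9/7 - 9/17 = 90/119 ≈ 0.75630)
x(a) = a²
R(L) = 90/119 + L² - 91*L (R(L) = (L² - 91*L) + 90/119 = 90/119 + L² - 91*L)
97730/((1406 + R(x(12))) + K) = 97730/((1406 + (90/119 + (12²)² - 91*12²)) - 28505) = 97730/((1406 + (90/119 + 144² - 91*144)) - 28505) = 97730/((1406 + (90/119 + 20736 - 13104)) - 28505) = 97730/((1406 + 908298/119) - 28505) = 97730/(1075612/119 - 28505) = 97730/(-2316483/119) = 97730*(-119/2316483) = -11629870/2316483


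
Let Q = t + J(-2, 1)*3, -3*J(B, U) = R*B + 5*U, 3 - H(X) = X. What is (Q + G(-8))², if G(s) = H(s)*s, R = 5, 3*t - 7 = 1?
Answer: 58081/9 ≈ 6453.4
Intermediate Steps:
t = 8/3 (t = 7/3 + (⅓)*1 = 7/3 + ⅓ = 8/3 ≈ 2.6667)
H(X) = 3 - X
J(B, U) = -5*B/3 - 5*U/3 (J(B, U) = -(5*B + 5*U)/3 = -5*B/3 - 5*U/3)
G(s) = s*(3 - s) (G(s) = (3 - s)*s = s*(3 - s))
Q = 23/3 (Q = 8/3 + (-5/3*(-2) - 5/3*1)*3 = 8/3 + (10/3 - 5/3)*3 = 8/3 + (5/3)*3 = 8/3 + 5 = 23/3 ≈ 7.6667)
(Q + G(-8))² = (23/3 - 8*(3 - 1*(-8)))² = (23/3 - 8*(3 + 8))² = (23/3 - 8*11)² = (23/3 - 88)² = (-241/3)² = 58081/9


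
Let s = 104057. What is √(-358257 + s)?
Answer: 10*I*√2542 ≈ 504.18*I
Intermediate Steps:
√(-358257 + s) = √(-358257 + 104057) = √(-254200) = 10*I*√2542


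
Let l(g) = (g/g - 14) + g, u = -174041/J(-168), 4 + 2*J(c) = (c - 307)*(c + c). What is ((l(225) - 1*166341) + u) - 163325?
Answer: -26289944333/79798 ≈ -3.2946e+5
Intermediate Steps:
J(c) = -2 + c*(-307 + c) (J(c) = -2 + ((c - 307)*(c + c))/2 = -2 + ((-307 + c)*(2*c))/2 = -2 + (2*c*(-307 + c))/2 = -2 + c*(-307 + c))
u = -174041/79798 (u = -174041/(-2 + (-168)² - 307*(-168)) = -174041/(-2 + 28224 + 51576) = -174041/79798 ≈ -2.1810)
l(g) = -13 + g (l(g) = (1 - 14) + g = -13 + g)
((l(225) - 1*166341) + u) - 163325 = (((-13 + 225) - 1*166341) - 174041/79798) - 163325 = ((212 - 166341) - 174041/79798) - 163325 = (-166129 - 174041/79798) - 163325 = -13256935983/79798 - 163325 = -26289944333/79798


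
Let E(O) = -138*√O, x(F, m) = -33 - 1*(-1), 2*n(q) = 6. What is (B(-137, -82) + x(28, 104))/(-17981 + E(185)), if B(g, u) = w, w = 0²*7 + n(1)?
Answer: 521449/319793221 - 4002*√185/319793221 ≈ 0.0014604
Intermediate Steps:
n(q) = 3 (n(q) = (½)*6 = 3)
x(F, m) = -32 (x(F, m) = -33 + 1 = -32)
w = 3 (w = 0²*7 + 3 = 0*7 + 3 = 0 + 3 = 3)
B(g, u) = 3
(B(-137, -82) + x(28, 104))/(-17981 + E(185)) = (3 - 32)/(-17981 - 138*√185) = -29/(-17981 - 138*√185)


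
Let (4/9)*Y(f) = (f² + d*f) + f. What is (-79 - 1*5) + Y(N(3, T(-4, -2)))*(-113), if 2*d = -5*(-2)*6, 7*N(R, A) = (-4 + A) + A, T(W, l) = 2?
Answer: -84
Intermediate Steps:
N(R, A) = -4/7 + 2*A/7 (N(R, A) = ((-4 + A) + A)/7 = (-4 + 2*A)/7 = -4/7 + 2*A/7)
d = 30 (d = (-5*(-2)*6)/2 = (10*6)/2 = (½)*60 = 30)
Y(f) = 9*f²/4 + 279*f/4 (Y(f) = 9*((f² + 30*f) + f)/4 = 9*(f² + 31*f)/4 = 9*f²/4 + 279*f/4)
(-79 - 1*5) + Y(N(3, T(-4, -2)))*(-113) = (-79 - 1*5) + (9*(-4/7 + (2/7)*2)*(31 + (-4/7 + (2/7)*2))/4)*(-113) = (-79 - 5) + (9*(-4/7 + 4/7)*(31 + (-4/7 + 4/7))/4)*(-113) = -84 + ((9/4)*0*(31 + 0))*(-113) = -84 + ((9/4)*0*31)*(-113) = -84 + 0*(-113) = -84 + 0 = -84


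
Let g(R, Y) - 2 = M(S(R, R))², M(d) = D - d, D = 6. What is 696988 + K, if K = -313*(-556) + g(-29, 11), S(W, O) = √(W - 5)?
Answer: 871020 - 12*I*√34 ≈ 8.7102e+5 - 69.971*I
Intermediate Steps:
S(W, O) = √(-5 + W)
M(d) = 6 - d
g(R, Y) = 2 + (6 - √(-5 + R))²
K = 174030 + (-6 + I*√34)² (K = -313*(-556) + (2 + (-6 + √(-5 - 29))²) = 174028 + (2 + (-6 + √(-34))²) = 174028 + (2 + (-6 + I*√34)²) = 174030 + (-6 + I*√34)² ≈ 1.7403e+5 - 69.971*I)
696988 + K = 696988 + (174032 - 12*I*√34) = 871020 - 12*I*√34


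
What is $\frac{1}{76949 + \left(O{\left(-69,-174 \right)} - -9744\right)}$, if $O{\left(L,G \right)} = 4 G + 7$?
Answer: $\frac{1}{86004} \approx 1.1627 \cdot 10^{-5}$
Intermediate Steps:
$O{\left(L,G \right)} = 7 + 4 G$
$\frac{1}{76949 + \left(O{\left(-69,-174 \right)} - -9744\right)} = \frac{1}{76949 + \left(\left(7 + 4 \left(-174\right)\right) - -9744\right)} = \frac{1}{76949 + \left(\left(7 - 696\right) + 9744\right)} = \frac{1}{76949 + \left(-689 + 9744\right)} = \frac{1}{76949 + 9055} = \frac{1}{86004}$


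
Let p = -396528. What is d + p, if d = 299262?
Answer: -97266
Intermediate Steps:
d + p = 299262 - 396528 = -97266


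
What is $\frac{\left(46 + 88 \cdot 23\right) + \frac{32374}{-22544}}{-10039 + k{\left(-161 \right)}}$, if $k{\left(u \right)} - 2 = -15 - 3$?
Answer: $- \frac{23316853}{113339960} \approx -0.20572$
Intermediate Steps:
$k{\left(u \right)} = -16$ ($k{\left(u \right)} = 2 - 18 = -16$)
$\frac{\left(46 + 88 \cdot 23\right) + \frac{32374}{-22544}}{-10039 + k{\left(-161 \right)}} = \frac{\left(46 + 88 \cdot 23\right) + \frac{32374}{-22544}}{-10039 - 16} = \frac{\left(46 + 2024\right) + 32374 \left(- \frac{1}{22544}\right)}{-10055} = \left(2070 - \frac{16187}{11272}\right) \left(- \frac{1}{10055}\right) = \frac{23316853}{11272} \left(- \frac{1}{10055}\right) = - \frac{23316853}{113339960}$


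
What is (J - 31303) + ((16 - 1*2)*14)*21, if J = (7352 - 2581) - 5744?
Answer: -28160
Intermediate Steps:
J = -973 (J = 4771 - 5744 = -973)
(J - 31303) + ((16 - 1*2)*14)*21 = (-973 - 31303) + ((16 - 1*2)*14)*21 = -32276 + ((16 - 2)*14)*21 = -32276 + (14*14)*21 = -32276 + 196*21 = -32276 + 4116 = -28160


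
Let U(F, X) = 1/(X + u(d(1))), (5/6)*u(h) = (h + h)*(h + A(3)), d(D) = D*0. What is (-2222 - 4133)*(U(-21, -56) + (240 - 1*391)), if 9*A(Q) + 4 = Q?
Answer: 53744235/56 ≈ 9.5972e+5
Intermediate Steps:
A(Q) = -4/9 + Q/9
d(D) = 0
u(h) = 12*h*(-⅑ + h)/5 (u(h) = 6*((h + h)*(h + (-4/9 + (⅑)*3)))/5 = 6*((2*h)*(h + (-4/9 + ⅓)))/5 = 6*((2*h)*(h - ⅑))/5 = 6*((2*h)*(-⅑ + h))/5 = 6*(2*h*(-⅑ + h))/5 = 12*h*(-⅑ + h)/5)
U(F, X) = 1/X (U(F, X) = 1/(X + (4/15)*0*(-1 + 9*0)) = 1/(X + (4/15)*0*(-1 + 0)) = 1/(X + (4/15)*0*(-1)) = 1/(X + 0) = 1/X)
(-2222 - 4133)*(U(-21, -56) + (240 - 1*391)) = (-2222 - 4133)*(1/(-56) + (240 - 1*391)) = -6355*(-1/56 + (240 - 391)) = -6355*(-1/56 - 151) = -6355*(-8457/56) = 53744235/56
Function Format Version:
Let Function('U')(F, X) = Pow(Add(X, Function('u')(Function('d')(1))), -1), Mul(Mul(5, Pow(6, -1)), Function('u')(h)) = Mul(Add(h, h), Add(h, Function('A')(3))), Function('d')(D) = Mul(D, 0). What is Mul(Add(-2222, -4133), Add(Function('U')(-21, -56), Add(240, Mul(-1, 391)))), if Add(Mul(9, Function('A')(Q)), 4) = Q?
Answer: Rational(53744235, 56) ≈ 9.5972e+5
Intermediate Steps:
Function('A')(Q) = Add(Rational(-4, 9), Mul(Rational(1, 9), Q))
Function('d')(D) = 0
Function('u')(h) = Mul(Rational(12, 5), h, Add(Rational(-1, 9), h)) (Function('u')(h) = Mul(Rational(6, 5), Mul(Add(h, h), Add(h, Add(Rational(-4, 9), Mul(Rational(1, 9), 3))))) = Mul(Rational(6, 5), Mul(Mul(2, h), Add(h, Add(Rational(-4, 9), Rational(1, 3))))) = Mul(Rational(6, 5), Mul(Mul(2, h), Add(h, Rational(-1, 9)))) = Mul(Rational(6, 5), Mul(Mul(2, h), Add(Rational(-1, 9), h))) = Mul(Rational(6, 5), Mul(2, h, Add(Rational(-1, 9), h))) = Mul(Rational(12, 5), h, Add(Rational(-1, 9), h)))
Function('U')(F, X) = Pow(X, -1) (Function('U')(F, X) = Pow(Add(X, Mul(Rational(4, 15), 0, Add(-1, Mul(9, 0)))), -1) = Pow(Add(X, Mul(Rational(4, 15), 0, Add(-1, 0))), -1) = Pow(Add(X, Mul(Rational(4, 15), 0, -1)), -1) = Pow(Add(X, 0), -1) = Pow(X, -1))
Mul(Add(-2222, -4133), Add(Function('U')(-21, -56), Add(240, Mul(-1, 391)))) = Mul(Add(-2222, -4133), Add(Pow(-56, -1), Add(240, Mul(-1, 391)))) = Mul(-6355, Add(Rational(-1, 56), Add(240, -391))) = Mul(-6355, Add(Rational(-1, 56), -151)) = Mul(-6355, Rational(-8457, 56)) = Rational(53744235, 56)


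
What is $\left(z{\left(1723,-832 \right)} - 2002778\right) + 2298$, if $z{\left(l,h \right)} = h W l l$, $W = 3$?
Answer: $-7411948064$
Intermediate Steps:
$z{\left(l,h \right)} = 3 h l^{2}$ ($z{\left(l,h \right)} = h 3 l l = 3 h l l = 3 h l^{2}$)
$\left(z{\left(1723,-832 \right)} - 2002778\right) + 2298 = \left(3 \left(-832\right) 1723^{2} - 2002778\right) + 2298 = \left(3 \left(-832\right) 2968729 - 2002778\right) + 2298 = \left(-7409947584 - 2002778\right) + 2298 = -7411950362 + 2298 = -7411948064$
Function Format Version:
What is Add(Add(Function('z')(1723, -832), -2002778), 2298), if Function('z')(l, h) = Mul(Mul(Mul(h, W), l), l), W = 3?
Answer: -7411948064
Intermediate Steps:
Function('z')(l, h) = Mul(3, h, Pow(l, 2)) (Function('z')(l, h) = Mul(Mul(Mul(h, 3), l), l) = Mul(Mul(Mul(3, h), l), l) = Mul(Mul(3, h, l), l) = Mul(3, h, Pow(l, 2)))
Add(Add(Function('z')(1723, -832), -2002778), 2298) = Add(Add(Mul(3, -832, Pow(1723, 2)), -2002778), 2298) = Add(Add(Mul(3, -832, 2968729), -2002778), 2298) = Add(Add(-7409947584, -2002778), 2298) = Add(-7411950362, 2298) = -7411948064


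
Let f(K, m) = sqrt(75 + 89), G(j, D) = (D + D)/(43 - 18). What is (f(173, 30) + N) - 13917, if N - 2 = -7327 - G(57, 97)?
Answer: -531244/25 + 2*sqrt(41) ≈ -21237.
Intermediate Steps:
G(j, D) = 2*D/25 (G(j, D) = (2*D)/25 = (2*D)*(1/25) = 2*D/25)
f(K, m) = 2*sqrt(41) (f(K, m) = sqrt(164) = 2*sqrt(41))
N = -183319/25 (N = 2 + (-7327 - 2*97/25) = 2 + (-7327 - 1*194/25) = 2 + (-7327 - 194/25) = 2 - 183369/25 = -183319/25 ≈ -7332.8)
(f(173, 30) + N) - 13917 = (2*sqrt(41) - 183319/25) - 13917 = (-183319/25 + 2*sqrt(41)) - 13917 = -531244/25 + 2*sqrt(41)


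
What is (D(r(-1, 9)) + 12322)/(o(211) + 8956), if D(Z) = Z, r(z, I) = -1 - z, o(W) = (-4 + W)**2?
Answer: 12322/51805 ≈ 0.23785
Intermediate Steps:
(D(r(-1, 9)) + 12322)/(o(211) + 8956) = ((-1 - 1*(-1)) + 12322)/((-4 + 211)**2 + 8956) = ((-1 + 1) + 12322)/(207**2 + 8956) = (0 + 12322)/(42849 + 8956) = 12322/51805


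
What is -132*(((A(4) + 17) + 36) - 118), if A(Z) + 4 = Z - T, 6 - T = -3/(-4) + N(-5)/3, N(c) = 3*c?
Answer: 9933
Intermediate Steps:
T = 41/4 (T = 6 - (-3/(-4) + (3*(-5))/3) = 6 - (-3*(-¼) - 15*⅓) = 6 - (¾ - 5) = 6 - 1*(-17/4) = 6 + 17/4 = 41/4 ≈ 10.250)
A(Z) = -57/4 + Z (A(Z) = -4 + (Z - 1*41/4) = -4 + (Z - 41/4) = -4 + (-41/4 + Z) = -57/4 + Z)
-132*(((A(4) + 17) + 36) - 118) = -132*((((-57/4 + 4) + 17) + 36) - 118) = -132*(((-41/4 + 17) + 36) - 118) = -132*((27/4 + 36) - 118) = -132*(171/4 - 118) = -132*(-301/4) = 9933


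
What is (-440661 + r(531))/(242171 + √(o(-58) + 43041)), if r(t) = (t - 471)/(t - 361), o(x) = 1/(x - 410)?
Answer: -849026366370468/466593544591217 + 44947386*√261861431/466593544591217 ≈ -1.8181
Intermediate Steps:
o(x) = 1/(-410 + x)
r(t) = (-471 + t)/(-361 + t)
(-440661 + r(531))/(242171 + √(o(-58) + 43041)) = (-440661 + (-471 + 531)/(-361 + 531))/(242171 + √(1/(-410 - 58) + 43041)) = (-440661 + 60/170)/(242171 + √(1/(-468) + 43041)) = (-440661 + (1/170)*60)/(242171 + √(-1/468 + 43041)) = (-440661 + 6/17)/(242171 + √(20143187/468)) = -7491231/(17*(242171 + √261861431/78))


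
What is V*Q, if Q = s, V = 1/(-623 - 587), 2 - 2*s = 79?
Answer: 7/220 ≈ 0.031818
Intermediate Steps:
s = -77/2 (s = 1 - 1/2*79 = 1 - 79/2 = -77/2 ≈ -38.500)
V = -1/1210 (V = 1/(-1210) = -1/1210 ≈ -0.00082645)
Q = -77/2 ≈ -38.500
V*Q = -1/1210*(-77/2) = 7/220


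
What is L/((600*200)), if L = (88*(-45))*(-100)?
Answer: 33/10 ≈ 3.3000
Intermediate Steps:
L = 396000 (L = -3960*(-100) = 396000)
L/((600*200)) = 396000/((600*200)) = 396000/120000 = 396000*(1/120000) = 33/10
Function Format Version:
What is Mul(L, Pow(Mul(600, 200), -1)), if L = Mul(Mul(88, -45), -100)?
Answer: Rational(33, 10) ≈ 3.3000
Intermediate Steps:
L = 396000 (L = Mul(-3960, -100) = 396000)
Mul(L, Pow(Mul(600, 200), -1)) = Mul(396000, Pow(Mul(600, 200), -1)) = Mul(396000, Pow(120000, -1)) = Mul(396000, Rational(1, 120000)) = Rational(33, 10)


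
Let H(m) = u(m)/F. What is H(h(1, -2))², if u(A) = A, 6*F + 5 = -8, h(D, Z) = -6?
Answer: 1296/169 ≈ 7.6686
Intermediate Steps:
F = -13/6 (F = -⅚ + (⅙)*(-8) = -⅚ - 4/3 = -13/6 ≈ -2.1667)
H(m) = -6*m/13 (H(m) = m/(-13/6) = m*(-6/13) = -6*m/13)
H(h(1, -2))² = (-6/13*(-6))² = (36/13)² = 1296/169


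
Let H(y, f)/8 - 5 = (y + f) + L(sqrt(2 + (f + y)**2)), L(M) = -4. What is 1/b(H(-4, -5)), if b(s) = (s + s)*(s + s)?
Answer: 1/16384 ≈ 6.1035e-5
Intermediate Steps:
H(y, f) = 8 + 8*f + 8*y (H(y, f) = 40 + 8*((y + f) - 4) = 40 + 8*((f + y) - 4) = 40 + 8*(-4 + f + y) = 40 + (-32 + 8*f + 8*y) = 8 + 8*f + 8*y)
b(s) = 4*s**2 (b(s) = (2*s)*(2*s) = 4*s**2)
1/b(H(-4, -5)) = 1/(4*(8 + 8*(-5) + 8*(-4))**2) = 1/(4*(8 - 40 - 32)**2) = 1/(4*(-64)**2) = 1/(4*4096) = 1/16384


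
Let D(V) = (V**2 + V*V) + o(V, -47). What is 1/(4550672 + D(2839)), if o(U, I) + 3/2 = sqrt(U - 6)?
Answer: 82682050/1709080348039293 - 4*sqrt(2833)/1709080348039293 ≈ 4.8378e-8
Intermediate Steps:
o(U, I) = -3/2 + sqrt(-6 + U) (o(U, I) = -3/2 + sqrt(U - 6) = -3/2 + sqrt(-6 + U))
D(V) = -3/2 + sqrt(-6 + V) + 2*V**2 (D(V) = (V**2 + V*V) + (-3/2 + sqrt(-6 + V)) = (V**2 + V**2) + (-3/2 + sqrt(-6 + V)) = 2*V**2 + (-3/2 + sqrt(-6 + V)) = -3/2 + sqrt(-6 + V) + 2*V**2)
1/(4550672 + D(2839)) = 1/(4550672 + (-3/2 + sqrt(-6 + 2839) + 2*2839**2)) = 1/(4550672 + (-3/2 + sqrt(2833) + 2*8059921)) = 1/(4550672 + (-3/2 + sqrt(2833) + 16119842)) = 1/(4550672 + (32239681/2 + sqrt(2833))) = 1/(41341025/2 + sqrt(2833))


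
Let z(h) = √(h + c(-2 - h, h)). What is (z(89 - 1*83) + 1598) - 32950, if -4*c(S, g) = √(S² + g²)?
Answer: -31352 + √14/2 ≈ -31350.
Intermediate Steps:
c(S, g) = -√(S² + g²)/4
z(h) = √(h - √(h² + (-2 - h)²)/4) (z(h) = √(h - √((-2 - h)² + h²)/4) = √(h - √(h² + (-2 - h)²)/4))
(z(89 - 1*83) + 1598) - 32950 = (√(-√((89 - 1*83)² + (2 + (89 - 1*83))²) + 4*(89 - 1*83))/2 + 1598) - 32950 = (√(-√((89 - 83)² + (2 + (89 - 83))²) + 4*(89 - 83))/2 + 1598) - 32950 = (√(-√(6² + (2 + 6)²) + 4*6)/2 + 1598) - 32950 = (√(-√(36 + 8²) + 24)/2 + 1598) - 32950 = (√(-√(36 + 64) + 24)/2 + 1598) - 32950 = (√(-√100 + 24)/2 + 1598) - 32950 = (√(-1*10 + 24)/2 + 1598) - 32950 = (√(-10 + 24)/2 + 1598) - 32950 = (√14/2 + 1598) - 32950 = (1598 + √14/2) - 32950 = -31352 + √14/2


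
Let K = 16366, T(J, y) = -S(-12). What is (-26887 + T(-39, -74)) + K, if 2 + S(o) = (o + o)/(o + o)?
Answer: -10520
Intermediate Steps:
S(o) = -1 (S(o) = -2 + (o + o)/(o + o) = -2 + (2*o)/((2*o)) = -2 + (2*o)*(1/(2*o)) = -2 + 1 = -1)
T(J, y) = 1 (T(J, y) = -1*(-1) = 1)
(-26887 + T(-39, -74)) + K = (-26887 + 1) + 16366 = -26886 + 16366 = -10520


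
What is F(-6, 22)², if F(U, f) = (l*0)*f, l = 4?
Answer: 0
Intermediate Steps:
F(U, f) = 0 (F(U, f) = (4*0)*f = 0*f = 0)
F(-6, 22)² = 0² = 0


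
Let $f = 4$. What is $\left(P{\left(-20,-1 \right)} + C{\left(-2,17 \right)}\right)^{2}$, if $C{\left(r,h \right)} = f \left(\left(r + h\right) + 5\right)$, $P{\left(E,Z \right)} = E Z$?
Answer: $10000$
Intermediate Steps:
$C{\left(r,h \right)} = 20 + 4 h + 4 r$ ($C{\left(r,h \right)} = 4 \left(\left(r + h\right) + 5\right) = 4 \left(\left(h + r\right) + 5\right) = 4 \left(5 + h + r\right) = 20 + 4 h + 4 r$)
$\left(P{\left(-20,-1 \right)} + C{\left(-2,17 \right)}\right)^{2} = \left(\left(-20\right) \left(-1\right) + \left(20 + 4 \cdot 17 + 4 \left(-2\right)\right)\right)^{2} = \left(20 + \left(20 + 68 - 8\right)\right)^{2} = \left(20 + 80\right)^{2} = 100^{2} = 10000$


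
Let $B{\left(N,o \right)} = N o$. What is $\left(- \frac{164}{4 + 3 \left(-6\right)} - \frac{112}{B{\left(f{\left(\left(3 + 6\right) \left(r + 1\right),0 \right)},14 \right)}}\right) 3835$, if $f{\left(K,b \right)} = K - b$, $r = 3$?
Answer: $\frac{2776540}{63} \approx 44072.0$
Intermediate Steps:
$\left(- \frac{164}{4 + 3 \left(-6\right)} - \frac{112}{B{\left(f{\left(\left(3 + 6\right) \left(r + 1\right),0 \right)},14 \right)}}\right) 3835 = \left(- \frac{164}{4 + 3 \left(-6\right)} - \frac{112}{\left(\left(3 + 6\right) \left(3 + 1\right) - 0\right) 14}\right) 3835 = \left(- \frac{164}{4 - 18} - \frac{112}{\left(9 \cdot 4 + 0\right) 14}\right) 3835 = \left(- \frac{164}{-14} - \frac{112}{\left(36 + 0\right) 14}\right) 3835 = \left(\left(-164\right) \left(- \frac{1}{14}\right) - \frac{112}{36 \cdot 14}\right) 3835 = \left(\frac{82}{7} - \frac{112}{504}\right) 3835 = \left(\frac{82}{7} - \frac{2}{9}\right) 3835 = \frac{724}{63} \cdot 3835 = \frac{2776540}{63}$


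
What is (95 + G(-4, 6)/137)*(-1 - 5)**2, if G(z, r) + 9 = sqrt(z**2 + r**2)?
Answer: 468216/137 + 72*sqrt(13)/137 ≈ 3419.5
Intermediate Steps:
G(z, r) = -9 + sqrt(r**2 + z**2) (G(z, r) = -9 + sqrt(z**2 + r**2) = -9 + sqrt(r**2 + z**2))
(95 + G(-4, 6)/137)*(-1 - 5)**2 = (95 + (-9 + sqrt(6**2 + (-4)**2))/137)*(-1 - 5)**2 = (95 + (-9 + sqrt(36 + 16))*(1/137))*(-6)**2 = (95 + (-9 + sqrt(52))*(1/137))*36 = (95 + (-9 + 2*sqrt(13))*(1/137))*36 = (95 + (-9/137 + 2*sqrt(13)/137))*36 = (13006/137 + 2*sqrt(13)/137)*36 = 468216/137 + 72*sqrt(13)/137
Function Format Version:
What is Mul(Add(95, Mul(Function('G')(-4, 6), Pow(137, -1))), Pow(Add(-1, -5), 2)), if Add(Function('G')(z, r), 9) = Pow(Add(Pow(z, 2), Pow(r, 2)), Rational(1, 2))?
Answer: Add(Rational(468216, 137), Mul(Rational(72, 137), Pow(13, Rational(1, 2)))) ≈ 3419.5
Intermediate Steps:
Function('G')(z, r) = Add(-9, Pow(Add(Pow(r, 2), Pow(z, 2)), Rational(1, 2))) (Function('G')(z, r) = Add(-9, Pow(Add(Pow(z, 2), Pow(r, 2)), Rational(1, 2))) = Add(-9, Pow(Add(Pow(r, 2), Pow(z, 2)), Rational(1, 2))))
Mul(Add(95, Mul(Function('G')(-4, 6), Pow(137, -1))), Pow(Add(-1, -5), 2)) = Mul(Add(95, Mul(Add(-9, Pow(Add(Pow(6, 2), Pow(-4, 2)), Rational(1, 2))), Pow(137, -1))), Pow(Add(-1, -5), 2)) = Mul(Add(95, Mul(Add(-9, Pow(Add(36, 16), Rational(1, 2))), Rational(1, 137))), Pow(-6, 2)) = Mul(Add(95, Mul(Add(-9, Pow(52, Rational(1, 2))), Rational(1, 137))), 36) = Mul(Add(95, Mul(Add(-9, Mul(2, Pow(13, Rational(1, 2)))), Rational(1, 137))), 36) = Mul(Add(95, Add(Rational(-9, 137), Mul(Rational(2, 137), Pow(13, Rational(1, 2))))), 36) = Mul(Add(Rational(13006, 137), Mul(Rational(2, 137), Pow(13, Rational(1, 2)))), 36) = Add(Rational(468216, 137), Mul(Rational(72, 137), Pow(13, Rational(1, 2))))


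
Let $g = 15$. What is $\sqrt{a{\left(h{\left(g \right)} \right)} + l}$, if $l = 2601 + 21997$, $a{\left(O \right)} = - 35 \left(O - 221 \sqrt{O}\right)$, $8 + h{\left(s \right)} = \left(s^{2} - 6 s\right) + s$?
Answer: $\sqrt{19628 + 7735 \sqrt{142}} \approx 334.37$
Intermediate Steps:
$h{\left(s \right)} = -8 + s^{2} - 5 s$ ($h{\left(s \right)} = -8 + \left(\left(s^{2} - 6 s\right) + s\right) = -8 + \left(s^{2} - 5 s\right) = -8 + s^{2} - 5 s$)
$a{\left(O \right)} = - 35 O + 7735 \sqrt{O}$
$l = 24598$
$\sqrt{a{\left(h{\left(g \right)} \right)} + l} = \sqrt{\left(- 35 \left(-8 + 15^{2} - 75\right) + 7735 \sqrt{-8 + 15^{2} - 75}\right) + 24598} = \sqrt{\left(- 35 \left(-8 + 225 - 75\right) + 7735 \sqrt{-8 + 225 - 75}\right) + 24598} = \sqrt{\left(\left(-35\right) 142 + 7735 \sqrt{142}\right) + 24598} = \sqrt{\left(-4970 + 7735 \sqrt{142}\right) + 24598} = \sqrt{19628 + 7735 \sqrt{142}}$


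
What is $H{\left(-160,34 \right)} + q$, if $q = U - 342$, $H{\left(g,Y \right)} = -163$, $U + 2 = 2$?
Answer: $-505$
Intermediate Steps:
$U = 0$ ($U = -2 + 2 = 0$)
$q = -342$ ($q = 0 - 342 = -342$)
$H{\left(-160,34 \right)} + q = -163 - 342 = -505$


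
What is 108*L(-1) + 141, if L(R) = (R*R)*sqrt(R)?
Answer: 141 + 108*I ≈ 141.0 + 108.0*I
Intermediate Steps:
L(R) = R**(5/2) (L(R) = R**2*sqrt(R) = R**(5/2))
108*L(-1) + 141 = 108*(-1)**(5/2) + 141 = 108*I + 141 = 141 + 108*I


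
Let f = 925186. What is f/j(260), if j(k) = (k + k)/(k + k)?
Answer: 925186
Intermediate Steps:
j(k) = 1 (j(k) = (2*k)/((2*k)) = (2*k)*(1/(2*k)) = 1)
f/j(260) = 925186/1 = 925186*1 = 925186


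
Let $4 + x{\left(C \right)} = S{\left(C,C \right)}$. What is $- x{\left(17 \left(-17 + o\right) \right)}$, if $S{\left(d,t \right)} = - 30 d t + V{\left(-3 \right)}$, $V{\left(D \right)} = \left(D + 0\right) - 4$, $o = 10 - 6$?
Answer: $1465241$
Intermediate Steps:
$o = 4$
$V{\left(D \right)} = -4 + D$ ($V{\left(D \right)} = D - 4 = -4 + D$)
$S{\left(d,t \right)} = -7 - 30 d t$ ($S{\left(d,t \right)} = - 30 d t - 7 = -7 - 30 d t$)
$x{\left(C \right)} = -11 - 30 C^{2}$ ($x{\left(C \right)} = -4 - \left(7 + 30 C C\right) = -4 - \left(7 + 30 C^{2}\right) = -11 - 30 C^{2}$)
$- x{\left(17 \left(-17 + o\right) \right)} = - (-11 - 30 \left(17 \left(-17 + 4\right)\right)^{2}) = - (-11 - 30 \left(17 \left(-13\right)\right)^{2}) = - (-11 - 30 \left(-221\right)^{2}) = - (-11 - 1465230) = \left(-1\right) \left(-1465241\right) = 1465241$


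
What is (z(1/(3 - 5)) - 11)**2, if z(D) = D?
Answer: 529/4 ≈ 132.25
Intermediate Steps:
(z(1/(3 - 5)) - 11)**2 = (1/(3 - 5) - 11)**2 = (1/(-2) - 11)**2 = (-1/2 - 11)**2 = (-23/2)**2 = 529/4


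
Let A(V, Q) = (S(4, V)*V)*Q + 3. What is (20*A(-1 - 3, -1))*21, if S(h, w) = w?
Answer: -5460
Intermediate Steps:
A(V, Q) = 3 + Q*V**2 (A(V, Q) = (V*V)*Q + 3 = V**2*Q + 3 = Q*V**2 + 3 = 3 + Q*V**2)
(20*A(-1 - 3, -1))*21 = (20*(3 - (-1 - 3)**2))*21 = (20*(3 - 1*(-4)**2))*21 = (20*(3 - 1*16))*21 = (20*(3 - 16))*21 = (20*(-13))*21 = -260*21 = -5460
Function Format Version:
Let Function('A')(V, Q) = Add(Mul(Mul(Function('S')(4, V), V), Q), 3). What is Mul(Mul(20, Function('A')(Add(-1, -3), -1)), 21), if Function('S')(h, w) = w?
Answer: -5460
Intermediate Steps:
Function('A')(V, Q) = Add(3, Mul(Q, Pow(V, 2))) (Function('A')(V, Q) = Add(Mul(Mul(V, V), Q), 3) = Add(Mul(Pow(V, 2), Q), 3) = Add(Mul(Q, Pow(V, 2)), 3) = Add(3, Mul(Q, Pow(V, 2))))
Mul(Mul(20, Function('A')(Add(-1, -3), -1)), 21) = Mul(Mul(20, Add(3, Mul(-1, Pow(Add(-1, -3), 2)))), 21) = Mul(Mul(20, Add(3, Mul(-1, Pow(-4, 2)))), 21) = Mul(Mul(20, Add(3, Mul(-1, 16))), 21) = Mul(Mul(20, Add(3, -16)), 21) = Mul(Mul(20, -13), 21) = Mul(-260, 21) = -5460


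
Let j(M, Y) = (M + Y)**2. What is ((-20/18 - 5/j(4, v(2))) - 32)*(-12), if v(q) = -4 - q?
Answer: 1237/3 ≈ 412.33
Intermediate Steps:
((-20/18 - 5/j(4, v(2))) - 32)*(-12) = ((-20/18 - 5/(4 + (-4 - 1*2))**2) - 32)*(-12) = ((-20*1/18 - 5/(4 + (-4 - 2))**2) - 32)*(-12) = ((-10/9 - 5/(4 - 6)**2) - 32)*(-12) = ((-10/9 - 5/((-2)**2)) - 32)*(-12) = ((-10/9 - 5/4) - 32)*(-12) = (-85/36 - 32)*(-12) = -1237/36*(-12) = 1237/3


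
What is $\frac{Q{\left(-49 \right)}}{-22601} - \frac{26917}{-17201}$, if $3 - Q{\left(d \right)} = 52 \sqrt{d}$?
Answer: $\frac{608299514}{388759801} + \frac{364 i}{22601} \approx 1.5647 + 0.016105 i$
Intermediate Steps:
$Q{\left(d \right)} = 3 - 52 \sqrt{d}$
$\frac{Q{\left(-49 \right)}}{-22601} - \frac{26917}{-17201} = \frac{3 - 52 \sqrt{-49}}{-22601} - \frac{26917}{-17201} = \left(3 - 52 \cdot 7 i\right) \left(- \frac{1}{22601}\right) - - \frac{26917}{17201} = \left(3 - 364 i\right) \left(- \frac{1}{22601}\right) + \frac{26917}{17201} = \left(- \frac{3}{22601} + \frac{364 i}{22601}\right) + \frac{26917}{17201} = \frac{608299514}{388759801} + \frac{364 i}{22601}$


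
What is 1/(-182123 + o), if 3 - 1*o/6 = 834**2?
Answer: -1/4355441 ≈ -2.2960e-7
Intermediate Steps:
o = -4173318 (o = 18 - 6*834**2 = 18 - 6*695556 = 18 - 4173336 = -4173318)
1/(-182123 + o) = 1/(-182123 - 4173318) = 1/(-4355441) = -1/4355441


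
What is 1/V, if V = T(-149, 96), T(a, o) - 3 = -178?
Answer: -1/175 ≈ -0.0057143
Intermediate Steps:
T(a, o) = -175 (T(a, o) = 3 - 178 = -175)
V = -175
1/V = 1/(-175) = -1/175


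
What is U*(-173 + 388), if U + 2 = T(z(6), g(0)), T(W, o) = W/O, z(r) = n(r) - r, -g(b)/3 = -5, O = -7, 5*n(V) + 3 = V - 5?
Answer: -1634/7 ≈ -233.43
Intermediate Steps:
n(V) = -8/5 + V/5 (n(V) = -⅗ + (V - 5)/5 = -⅗ + (-5 + V)/5 = -⅗ + (-1 + V/5) = -8/5 + V/5)
g(b) = 15 (g(b) = -3*(-5) = 15)
z(r) = -8/5 - 4*r/5 (z(r) = (-8/5 + r/5) - r = -8/5 - 4*r/5)
T(W, o) = -W/7 (T(W, o) = W/(-7) = W*(-⅐) = -W/7)
U = -38/35 (U = -2 - (-8/5 - ⅘*6)/7 = -2 - (-8/5 - 24/5)/7 = -2 - ⅐*(-32/5) = -2 + 32/35 = -38/35 ≈ -1.0857)
U*(-173 + 388) = -38*(-173 + 388)/35 = -38/35*215 = -1634/7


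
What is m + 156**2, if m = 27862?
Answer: 52198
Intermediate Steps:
m + 156**2 = 27862 + 156**2 = 27862 + 24336 = 52198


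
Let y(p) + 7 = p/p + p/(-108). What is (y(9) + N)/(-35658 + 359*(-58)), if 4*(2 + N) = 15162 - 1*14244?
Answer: -2657/677760 ≈ -0.0039203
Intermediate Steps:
N = 455/2 (N = -2 + (15162 - 1*14244)/4 = -2 + (15162 - 14244)/4 = -2 + (¼)*918 = -2 + 459/2 = 455/2 ≈ 227.50)
y(p) = -6 - p/108 (y(p) = -7 + (p/p + p/(-108)) = -7 + (1 + p*(-1/108)) = -7 + (1 - p/108) = -6 - p/108)
(y(9) + N)/(-35658 + 359*(-58)) = ((-6 - 1/108*9) + 455/2)/(-35658 + 359*(-58)) = ((-6 - 1/12) + 455/2)/(-35658 - 20822) = (-73/12 + 455/2)/(-56480) = (2657/12)*(-1/56480) = -2657/677760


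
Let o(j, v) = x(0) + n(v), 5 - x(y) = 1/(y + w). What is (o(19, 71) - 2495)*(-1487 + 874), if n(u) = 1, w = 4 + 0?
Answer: 6103641/4 ≈ 1.5259e+6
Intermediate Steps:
w = 4
x(y) = 5 - 1/(4 + y) (x(y) = 5 - 1/(y + 4) = 5 - 1/(4 + y))
o(j, v) = 23/4 (o(j, v) = (19 + 5*0)/(4 + 0) + 1 = (19 + 0)/4 + 1 = (¼)*19 + 1 = 19/4 + 1 = 23/4)
(o(19, 71) - 2495)*(-1487 + 874) = (23/4 - 2495)*(-1487 + 874) = -9957/4*(-613) = 6103641/4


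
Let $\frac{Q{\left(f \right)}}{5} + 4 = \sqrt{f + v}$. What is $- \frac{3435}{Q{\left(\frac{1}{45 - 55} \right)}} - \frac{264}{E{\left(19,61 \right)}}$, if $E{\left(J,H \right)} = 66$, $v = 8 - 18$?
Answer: $\frac{8812}{87} + \frac{229 i \sqrt{1010}}{87} \approx 101.29 + 83.652 i$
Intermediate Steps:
$v = -10$ ($v = 8 - 18 = -10$)
$Q{\left(f \right)} = -20 + 5 \sqrt{-10 + f}$ ($Q{\left(f \right)} = -20 + 5 \sqrt{f - 10} = -20 + 5 \sqrt{-10 + f}$)
$- \frac{3435}{Q{\left(\frac{1}{45 - 55} \right)}} - \frac{264}{E{\left(19,61 \right)}} = - \frac{3435}{-20 + 5 \sqrt{-10 + \frac{1}{45 - 55}}} - \frac{264}{66} = - \frac{3435}{-20 + 5 \sqrt{-10 + \frac{1}{-10}}} - 4 = - \frac{3435}{-20 + 5 \sqrt{-10 - \frac{1}{10}}} - 4 = - \frac{3435}{-20 + 5 \sqrt{- \frac{101}{10}}} - 4 = - \frac{3435}{-20 + 5 \frac{i \sqrt{1010}}{10}} - 4 = - \frac{3435}{-20 + \frac{i \sqrt{1010}}{2}} - 4 = -4 - \frac{3435}{-20 + \frac{i \sqrt{1010}}{2}}$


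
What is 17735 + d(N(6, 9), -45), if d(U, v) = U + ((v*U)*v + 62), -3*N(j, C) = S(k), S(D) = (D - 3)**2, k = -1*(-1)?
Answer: 45287/3 ≈ 15096.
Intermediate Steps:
k = 1
S(D) = (-3 + D)**2
N(j, C) = -4/3 (N(j, C) = -(-3 + 1)**2/3 = -1/3*(-2)**2 = -1/3*4 = -4/3)
d(U, v) = 62 + U + U*v**2 (d(U, v) = U + ((U*v)*v + 62) = U + (U*v**2 + 62) = U + (62 + U*v**2) = 62 + U + U*v**2)
17735 + d(N(6, 9), -45) = 17735 + (62 - 4/3 - 4/3*(-45)**2) = 17735 + (62 - 4/3 - 4/3*2025) = 17735 + (62 - 4/3 - 2700) = 17735 - 7918/3 = 45287/3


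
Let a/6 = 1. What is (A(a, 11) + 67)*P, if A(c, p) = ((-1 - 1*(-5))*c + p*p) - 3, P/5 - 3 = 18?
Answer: 21945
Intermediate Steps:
a = 6 (a = 6*1 = 6)
P = 105 (P = 15 + 5*18 = 15 + 90 = 105)
A(c, p) = -3 + p**2 + 4*c (A(c, p) = ((-1 + 5)*c + p**2) - 3 = (4*c + p**2) - 3 = (p**2 + 4*c) - 3 = -3 + p**2 + 4*c)
(A(a, 11) + 67)*P = ((-3 + 11**2 + 4*6) + 67)*105 = ((-3 + 121 + 24) + 67)*105 = (142 + 67)*105 = 209*105 = 21945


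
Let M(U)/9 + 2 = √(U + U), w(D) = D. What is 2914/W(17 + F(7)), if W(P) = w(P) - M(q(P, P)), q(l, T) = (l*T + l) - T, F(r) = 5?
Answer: -14570/9601 - 144243*√2/19202 ≈ -12.141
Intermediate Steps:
q(l, T) = l - T + T*l (q(l, T) = (T*l + l) - T = (l + T*l) - T = l - T + T*l)
M(U) = -18 + 9*√2*√U (M(U) = -18 + 9*√(U + U) = -18 + 9*√(2*U) = -18 + 9*(√2*√U) = -18 + 9*√2*√U)
W(P) = 18 + P - 9*√2*√(P²) (W(P) = P - (-18 + 9*√2*√(P - P + P*P)) = P - (-18 + 9*√2*√(P - P + P²)) = P - (-18 + 9*√2*√(P²)) = P + (18 - 9*√2*√(P²)) = 18 + P - 9*√2*√(P²))
2914/W(17 + F(7)) = 2914/(18 + (17 + 5) - 9*√2*√((17 + 5)²)) = 2914/(18 + 22 - 9*√2*√(22²)) = 2914/(18 + 22 - 9*√2*√484) = 2914/(18 + 22 - 9*√2*22) = 2914/(18 + 22 - 198*√2) = 2914/(40 - 198*√2)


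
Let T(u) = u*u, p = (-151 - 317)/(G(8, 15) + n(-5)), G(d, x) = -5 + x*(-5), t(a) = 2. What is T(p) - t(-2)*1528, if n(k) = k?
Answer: -21860576/7225 ≈ -3025.7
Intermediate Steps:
G(d, x) = -5 - 5*x
p = 468/85 (p = (-151 - 317)/((-5 - 5*15) - 5) = -468/((-5 - 75) - 5) = -468/(-80 - 5) = -468/(-85) = -468*(-1/85) = 468/85 ≈ 5.5059)
T(u) = u**2
T(p) - t(-2)*1528 = (468/85)**2 - 2*1528 = 219024/7225 - 1*3056 = 219024/7225 - 3056 = -21860576/7225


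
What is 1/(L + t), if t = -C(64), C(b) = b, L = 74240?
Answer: 1/74176 ≈ 1.3481e-5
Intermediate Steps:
t = -64 (t = -1*64 = -64)
1/(L + t) = 1/(74240 - 64) = 1/74176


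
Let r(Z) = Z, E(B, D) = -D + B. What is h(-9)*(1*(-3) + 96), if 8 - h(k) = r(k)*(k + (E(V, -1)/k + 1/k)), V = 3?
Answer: -7254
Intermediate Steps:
E(B, D) = B - D
h(k) = 8 - k*(k + 5/k) (h(k) = 8 - k*(k + ((3 - 1*(-1))/k + 1/k)) = 8 - k*(k + ((3 + 1)/k + 1/k)) = 8 - k*(k + (4/k + 1/k)) = 8 - k*(k + 5/k))
h(-9)*(1*(-3) + 96) = (3 - 1*(-9)²)*(1*(-3) + 96) = (3 - 1*81)*(-3 + 96) = (3 - 81)*93 = -78*93 = -7254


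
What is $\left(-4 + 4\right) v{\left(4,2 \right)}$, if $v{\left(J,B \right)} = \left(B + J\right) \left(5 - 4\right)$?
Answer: $0$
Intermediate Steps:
$v{\left(J,B \right)} = B + J$ ($v{\left(J,B \right)} = \left(B + J\right) 1 = B + J$)
$\left(-4 + 4\right) v{\left(4,2 \right)} = \left(-4 + 4\right) \left(2 + 4\right) = 0 \cdot 6 = 0$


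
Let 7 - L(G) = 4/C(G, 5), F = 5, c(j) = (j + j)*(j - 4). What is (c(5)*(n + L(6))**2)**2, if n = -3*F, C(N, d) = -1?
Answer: 25600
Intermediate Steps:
c(j) = 2*j*(-4 + j) (c(j) = (2*j)*(-4 + j) = 2*j*(-4 + j))
L(G) = 11 (L(G) = 7 - 4/(-1) = 7 - 4*(-1) = 7 - 1*(-4) = 7 + 4 = 11)
n = -15 (n = -3*5 = -15)
(c(5)*(n + L(6))**2)**2 = ((2*5*(-4 + 5))*(-15 + 11)**2)**2 = ((2*5*1)*(-4)**2)**2 = (10*16)**2 = 160**2 = 25600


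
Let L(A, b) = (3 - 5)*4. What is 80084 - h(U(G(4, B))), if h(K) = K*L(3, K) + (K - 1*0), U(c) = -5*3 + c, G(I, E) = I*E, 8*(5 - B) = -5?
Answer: 160273/2 ≈ 80137.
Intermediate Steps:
L(A, b) = -8 (L(A, b) = -2*4 = -8)
B = 45/8 (B = 5 - ⅛*(-5) = 5 + 5/8 = 45/8 ≈ 5.6250)
G(I, E) = E*I
U(c) = -15 + c
h(K) = -7*K (h(K) = K*(-8) + (K - 1*0) = -8*K + (K + 0) = -8*K + K = -7*K)
80084 - h(U(G(4, B))) = 80084 - (-7)*(-15 + (45/8)*4) = 80084 - (-7)*(-15 + 45/2) = 80084 - (-7)*15/2 = 80084 - 1*(-105/2) = 80084 + 105/2 = 160273/2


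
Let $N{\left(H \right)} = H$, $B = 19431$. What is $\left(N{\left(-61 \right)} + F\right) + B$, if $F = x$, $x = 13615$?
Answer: $32985$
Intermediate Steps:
$F = 13615$
$\left(N{\left(-61 \right)} + F\right) + B = \left(-61 + 13615\right) + 19431 = 13554 + 19431 = 32985$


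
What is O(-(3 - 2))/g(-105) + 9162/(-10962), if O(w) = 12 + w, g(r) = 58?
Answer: -787/1218 ≈ -0.64614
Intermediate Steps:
O(-(3 - 2))/g(-105) + 9162/(-10962) = (12 - (3 - 2))/58 + 9162/(-10962) = (12 - 1*1)*(1/58) + 9162*(-1/10962) = (12 - 1)*(1/58) - 509/609 = 11*(1/58) - 509/609 = 11/58 - 509/609 = -787/1218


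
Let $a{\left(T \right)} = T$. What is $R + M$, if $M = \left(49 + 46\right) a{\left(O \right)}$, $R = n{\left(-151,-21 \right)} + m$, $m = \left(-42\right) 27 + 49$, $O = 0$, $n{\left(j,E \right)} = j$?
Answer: $-1236$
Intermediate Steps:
$m = -1085$ ($m = -1134 + 49 = -1085$)
$R = -1236$ ($R = -151 - 1085 = -1236$)
$M = 0$ ($M = \left(49 + 46\right) 0 = 95 \cdot 0 = 0$)
$R + M = -1236 + 0 = -1236$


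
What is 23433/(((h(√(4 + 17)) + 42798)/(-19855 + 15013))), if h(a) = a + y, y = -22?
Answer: -4853475578736/1829786155 + 113462586*√21/1829786155 ≈ -2652.2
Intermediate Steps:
h(a) = -22 + a (h(a) = a - 22 = -22 + a)
23433/(((h(√(4 + 17)) + 42798)/(-19855 + 15013))) = 23433/((((-22 + √(4 + 17)) + 42798)/(-19855 + 15013))) = 23433/((((-22 + √21) + 42798)/(-4842))) = 23433/(((42776 + √21)*(-1/4842))) = 23433/(-21388/2421 - √21/4842)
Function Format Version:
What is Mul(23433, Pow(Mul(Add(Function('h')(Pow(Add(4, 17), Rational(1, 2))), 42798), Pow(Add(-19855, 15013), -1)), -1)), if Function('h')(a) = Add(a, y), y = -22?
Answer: Add(Rational(-4853475578736, 1829786155), Mul(Rational(113462586, 1829786155), Pow(21, Rational(1, 2)))) ≈ -2652.2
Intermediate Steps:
Function('h')(a) = Add(-22, a) (Function('h')(a) = Add(a, -22) = Add(-22, a))
Mul(23433, Pow(Mul(Add(Function('h')(Pow(Add(4, 17), Rational(1, 2))), 42798), Pow(Add(-19855, 15013), -1)), -1)) = Mul(23433, Pow(Mul(Add(Add(-22, Pow(Add(4, 17), Rational(1, 2))), 42798), Pow(Add(-19855, 15013), -1)), -1)) = Mul(23433, Pow(Mul(Add(Add(-22, Pow(21, Rational(1, 2))), 42798), Pow(-4842, -1)), -1)) = Mul(23433, Pow(Mul(Add(42776, Pow(21, Rational(1, 2))), Rational(-1, 4842)), -1)) = Mul(23433, Pow(Add(Rational(-21388, 2421), Mul(Rational(-1, 4842), Pow(21, Rational(1, 2)))), -1))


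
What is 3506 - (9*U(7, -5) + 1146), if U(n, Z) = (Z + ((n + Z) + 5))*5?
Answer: 2270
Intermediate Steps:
U(n, Z) = 25 + 5*n + 10*Z (U(n, Z) = (Z + ((Z + n) + 5))*5 = (Z + (5 + Z + n))*5 = (5 + n + 2*Z)*5 = 25 + 5*n + 10*Z)
3506 - (9*U(7, -5) + 1146) = 3506 - (9*(25 + 5*7 + 10*(-5)) + 1146) = 3506 - (9*(25 + 35 - 50) + 1146) = 3506 - (9*10 + 1146) = 3506 - (90 + 1146) = 3506 - 1*1236 = 3506 - 1236 = 2270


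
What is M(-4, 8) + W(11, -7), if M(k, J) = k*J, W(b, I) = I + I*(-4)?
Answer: -11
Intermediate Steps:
W(b, I) = -3*I (W(b, I) = I - 4*I = -3*I)
M(k, J) = J*k
M(-4, 8) + W(11, -7) = 8*(-4) - 3*(-7) = -32 + 21 = -11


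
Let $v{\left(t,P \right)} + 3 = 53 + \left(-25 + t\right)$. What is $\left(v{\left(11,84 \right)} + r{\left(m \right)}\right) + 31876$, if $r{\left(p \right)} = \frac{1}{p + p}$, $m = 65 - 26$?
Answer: $\frac{2489137}{78} \approx 31912.0$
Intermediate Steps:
$m = 39$ ($m = 65 - 26 = 39$)
$v{\left(t,P \right)} = 25 + t$ ($v{\left(t,P \right)} = -3 + \left(53 + \left(-25 + t\right)\right) = -3 + \left(28 + t\right) = 25 + t$)
$r{\left(p \right)} = \frac{1}{2 p}$
$\left(v{\left(11,84 \right)} + r{\left(m \right)}\right) + 31876 = \left(\left(25 + 11\right) + \frac{1}{2 \cdot 39}\right) + 31876 = \left(36 + \frac{1}{2} \cdot \frac{1}{39}\right) + 31876 = \left(36 + \frac{1}{78}\right) + 31876 = \frac{2809}{78} + 31876 = \frac{2489137}{78}$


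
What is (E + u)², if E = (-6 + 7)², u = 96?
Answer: 9409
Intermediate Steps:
E = 1 (E = 1² = 1)
(E + u)² = (1 + 96)² = 97² = 9409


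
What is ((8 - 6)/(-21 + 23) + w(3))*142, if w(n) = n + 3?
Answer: 994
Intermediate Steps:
w(n) = 3 + n
((8 - 6)/(-21 + 23) + w(3))*142 = ((8 - 6)/(-21 + 23) + (3 + 3))*142 = (2/2 + 6)*142 = (2*(½) + 6)*142 = (1 + 6)*142 = 7*142 = 994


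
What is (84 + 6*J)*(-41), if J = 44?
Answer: -14268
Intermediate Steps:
(84 + 6*J)*(-41) = (84 + 6*44)*(-41) = (84 + 264)*(-41) = 348*(-41) = -14268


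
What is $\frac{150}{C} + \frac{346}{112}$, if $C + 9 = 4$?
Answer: $- \frac{1507}{56} \approx -26.911$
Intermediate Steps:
$C = -5$ ($C = -9 + 4 = -5$)
$\frac{150}{C} + \frac{346}{112} = \frac{150}{-5} + \frac{346}{112} = 150 \left(- \frac{1}{5}\right) + 346 \cdot \frac{1}{112} = -30 + \frac{173}{56} = - \frac{1507}{56}$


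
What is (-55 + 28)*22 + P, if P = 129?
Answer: -465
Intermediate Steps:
(-55 + 28)*22 + P = (-55 + 28)*22 + 129 = -27*22 + 129 = -594 + 129 = -465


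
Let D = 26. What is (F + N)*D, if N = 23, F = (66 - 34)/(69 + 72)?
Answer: 85150/141 ≈ 603.90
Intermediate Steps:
F = 32/141 ≈ 0.22695
(F + N)*D = (32/141 + 23)*26 = (3275/141)*26 = 85150/141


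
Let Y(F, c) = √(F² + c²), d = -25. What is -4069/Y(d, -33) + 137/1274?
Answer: 137/1274 - 4069*√1714/1714 ≈ -98.176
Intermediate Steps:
-4069/Y(d, -33) + 137/1274 = -4069/√((-25)² + (-33)²) + 137/1274 = -4069/√(625 + 1089) + 137*(1/1274) = -4069*√1714/1714 + 137/1274 = 137/1274 - 4069*√1714/1714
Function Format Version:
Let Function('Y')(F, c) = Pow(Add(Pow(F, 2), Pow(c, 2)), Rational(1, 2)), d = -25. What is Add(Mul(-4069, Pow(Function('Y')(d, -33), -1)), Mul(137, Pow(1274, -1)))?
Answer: Add(Rational(137, 1274), Mul(Rational(-4069, 1714), Pow(1714, Rational(1, 2)))) ≈ -98.176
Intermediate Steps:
Add(Mul(-4069, Pow(Function('Y')(d, -33), -1)), Mul(137, Pow(1274, -1))) = Add(Mul(-4069, Pow(Pow(Add(Pow(-25, 2), Pow(-33, 2)), Rational(1, 2)), -1)), Mul(137, Pow(1274, -1))) = Add(Mul(-4069, Pow(Pow(Add(625, 1089), Rational(1, 2)), -1)), Mul(137, Rational(1, 1274))) = Add(Mul(-4069, Pow(Pow(1714, Rational(1, 2)), -1)), Rational(137, 1274)) = Add(Mul(-4069, Mul(Rational(1, 1714), Pow(1714, Rational(1, 2)))), Rational(137, 1274)) = Add(Mul(Rational(-4069, 1714), Pow(1714, Rational(1, 2))), Rational(137, 1274)) = Add(Rational(137, 1274), Mul(Rational(-4069, 1714), Pow(1714, Rational(1, 2))))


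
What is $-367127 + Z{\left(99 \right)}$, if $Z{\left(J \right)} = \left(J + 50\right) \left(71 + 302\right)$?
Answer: $-311550$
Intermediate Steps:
$Z{\left(J \right)} = 18650 + 373 J$ ($Z{\left(J \right)} = \left(50 + J\right) 373 = 18650 + 373 J$)
$-367127 + Z{\left(99 \right)} = -367127 + \left(18650 + 373 \cdot 99\right) = -367127 + \left(18650 + 36927\right) = -367127 + 55577 = -311550$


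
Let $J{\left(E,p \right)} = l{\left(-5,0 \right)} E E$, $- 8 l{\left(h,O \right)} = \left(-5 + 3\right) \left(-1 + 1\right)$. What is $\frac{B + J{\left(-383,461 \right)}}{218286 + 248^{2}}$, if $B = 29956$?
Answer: $\frac{14978}{139895} \approx 0.10707$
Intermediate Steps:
$l{\left(h,O \right)} = 0$ ($l{\left(h,O \right)} = - \frac{\left(-5 + 3\right) \left(-1 + 1\right)}{8} = - \frac{\left(-2\right) 0}{8} = \left(- \frac{1}{8}\right) 0 = 0$)
$J{\left(E,p \right)} = 0$ ($J{\left(E,p \right)} = 0 E E = 0 E^{2} = 0$)
$\frac{B + J{\left(-383,461 \right)}}{218286 + 248^{2}} = \frac{29956 + 0}{218286 + 248^{2}} = \frac{29956}{218286 + 61504} = \frac{29956}{279790} = 29956 \cdot \frac{1}{279790} = \frac{14978}{139895}$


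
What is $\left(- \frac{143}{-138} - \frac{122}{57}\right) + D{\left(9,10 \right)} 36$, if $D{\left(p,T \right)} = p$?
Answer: $\frac{282211}{874} \approx 322.9$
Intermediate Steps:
$\left(- \frac{143}{-138} - \frac{122}{57}\right) + D{\left(9,10 \right)} 36 = \left(- \frac{143}{-138} - \frac{122}{57}\right) + 9 \cdot 36 = \left(\left(-143\right) \left(- \frac{1}{138}\right) - \frac{122}{57}\right) + 324 = \left(\frac{143}{138} - \frac{122}{57}\right) + 324 = - \frac{965}{874} + 324 = \frac{282211}{874}$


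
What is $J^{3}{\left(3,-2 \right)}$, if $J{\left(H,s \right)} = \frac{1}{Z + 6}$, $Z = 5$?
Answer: $\frac{1}{1331} \approx 0.00075131$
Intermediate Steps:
$J{\left(H,s \right)} = \frac{1}{11}$ ($J{\left(H,s \right)} = \frac{1}{5 + 6} = \frac{1}{11}$)
$J^{3}{\left(3,-2 \right)} = \left(\frac{1}{11}\right)^{3} = \frac{1}{1331}$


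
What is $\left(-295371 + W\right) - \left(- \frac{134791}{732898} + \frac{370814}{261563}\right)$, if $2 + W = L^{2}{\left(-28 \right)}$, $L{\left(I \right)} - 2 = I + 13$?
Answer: $- \frac{56590547982743735}{191698999574} \approx -2.9521 \cdot 10^{5}$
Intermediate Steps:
$L{\left(I \right)} = 15 + I$ ($L{\left(I \right)} = 2 + \left(I + 13\right) = 2 + \left(13 + I\right) = 15 + I$)
$W = 167$ ($W = -2 + \left(15 - 28\right)^{2} = -2 + \left(-13\right)^{2} = -2 + 169 = 167$)
$\left(-295371 + W\right) - \left(- \frac{134791}{732898} + \frac{370814}{261563}\right) = \left(-295371 + 167\right) - \left(- \frac{134791}{732898} + \frac{370814}{261563}\right) = -295204 - \frac{236512500639}{191698999574} = - \frac{56590547982743735}{191698999574}$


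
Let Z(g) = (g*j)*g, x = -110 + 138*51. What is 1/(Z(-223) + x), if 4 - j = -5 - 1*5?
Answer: 1/703134 ≈ 1.4222e-6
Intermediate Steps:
x = 6928 (x = -110 + 7038 = 6928)
j = 14 (j = 4 - (-5 - 1*5) = 4 - (-5 - 5) = 4 - 1*(-10) = 4 + 10 = 14)
Z(g) = 14*g**2 (Z(g) = (g*14)*g = (14*g)*g = 14*g**2)
1/(Z(-223) + x) = 1/(14*(-223)**2 + 6928) = 1/(14*49729 + 6928) = 1/(696206 + 6928) = 1/703134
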